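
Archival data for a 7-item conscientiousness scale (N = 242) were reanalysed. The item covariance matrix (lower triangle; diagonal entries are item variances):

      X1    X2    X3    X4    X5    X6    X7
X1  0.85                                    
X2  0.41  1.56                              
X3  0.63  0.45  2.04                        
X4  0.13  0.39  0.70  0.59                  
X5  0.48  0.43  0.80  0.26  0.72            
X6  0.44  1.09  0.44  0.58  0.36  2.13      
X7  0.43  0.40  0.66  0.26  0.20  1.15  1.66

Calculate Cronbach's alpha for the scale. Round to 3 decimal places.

Cronbach's alpha = 0.806

ΣVar(i) = 0.85 + 1.56 + 2.04 + 0.59 + 0.72 + 2.13 + 1.66 = 9.55
Sum of the distinct covariances = 10.69
σ²_T = 9.55 + 2 × 10.69 = 30.93
α = (k/(k−1))·(1 − ΣVar(i)/σ²_T) = (7/6)·(1 − 9.55/30.93) = 0.806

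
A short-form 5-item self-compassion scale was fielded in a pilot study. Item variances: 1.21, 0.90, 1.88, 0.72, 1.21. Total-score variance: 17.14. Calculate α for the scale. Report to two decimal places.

α = 0.82

sum of item variances = 1.21 + 0.90 + 1.88 + 0.72 + 1.21 = 5.92
α = (k/(k−1))·(1 − sum of item variances/total variance) = (5/4)·(1 − 5.92/17.14) = 0.82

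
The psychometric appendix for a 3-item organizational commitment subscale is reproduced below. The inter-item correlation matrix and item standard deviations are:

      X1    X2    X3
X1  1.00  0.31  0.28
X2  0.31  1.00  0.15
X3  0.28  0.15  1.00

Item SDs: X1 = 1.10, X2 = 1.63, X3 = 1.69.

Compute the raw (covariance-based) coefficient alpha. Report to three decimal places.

coefficient alpha = 0.461

Σσ²ᵢ = 1.10² + 1.63² + 1.69² = 6.7230
Covariances σ_ij = r_ij · s_i · s_j:
  σ(X1,X2) = 0.31 × 1.10 × 1.63 = 0.5558
  σ(X1,X3) = 0.28 × 1.10 × 1.69 = 0.5205
  σ(X2,X3) = 0.15 × 1.63 × 1.69 = 0.4132
σ²_T = Σσ²ᵢ + 2·Σσ_ij = 6.7230 + 2 × 1.4895 = 9.7020
α = (3/2)·(1 − 6.7230/9.7020) = 0.461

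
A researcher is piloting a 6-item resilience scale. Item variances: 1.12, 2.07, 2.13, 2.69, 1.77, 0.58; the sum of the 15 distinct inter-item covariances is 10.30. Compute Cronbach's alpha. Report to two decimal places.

Σσ²ᵢ = 1.12 + 2.07 + 2.13 + 2.69 + 1.77 + 0.58 = 10.36
Sum of distinct covariances = 10.30
total variance = Σσ²ᵢ + 2·Σcov = 10.36 + 2 × 10.30 = 30.96
α = (6/5)·(1 − 10.36/30.96) = 0.80

α = 0.80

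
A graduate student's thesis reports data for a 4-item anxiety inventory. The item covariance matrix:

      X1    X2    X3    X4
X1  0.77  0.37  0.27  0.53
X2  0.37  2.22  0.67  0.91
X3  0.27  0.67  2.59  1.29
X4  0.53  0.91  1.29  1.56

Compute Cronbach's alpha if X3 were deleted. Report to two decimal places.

α = 0.66

Remaining items: X1, X2, X4 (k = 3).
Σσ²ᵢ = 0.77 + 2.22 + 1.56 = 4.55
σ²_total = 4.55 + 2 × 1.81 = 8.17
α (item deleted) = (3/2)·(1 − 4.55/8.17) = 0.66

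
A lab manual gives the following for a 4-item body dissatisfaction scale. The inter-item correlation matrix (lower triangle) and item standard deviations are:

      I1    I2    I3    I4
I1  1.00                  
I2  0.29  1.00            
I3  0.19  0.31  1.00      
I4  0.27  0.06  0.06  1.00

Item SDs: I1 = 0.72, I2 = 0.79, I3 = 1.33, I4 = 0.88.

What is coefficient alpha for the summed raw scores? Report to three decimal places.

coefficient alpha = 0.455

Σσ²ᵢ = 0.72² + 0.79² + 1.33² + 0.88² = 3.6858
Covariances σ_ij = r_ij · s_i · s_j:
  σ(I1,I2) = 0.29 × 0.72 × 0.79 = 0.1650
  σ(I1,I3) = 0.19 × 0.72 × 1.33 = 0.1819
  σ(I1,I4) = 0.27 × 0.72 × 0.88 = 0.1711
  σ(I2,I3) = 0.31 × 0.79 × 1.33 = 0.3257
  σ(I2,I4) = 0.06 × 0.79 × 0.88 = 0.0417
  σ(I3,I4) = 0.06 × 1.33 × 0.88 = 0.0702
σ²_T = Σσ²ᵢ + 2·Σσ_ij = 3.6858 + 2 × 0.9556 = 5.5970
α = (4/3)·(1 − 3.6858/5.5970) = 0.455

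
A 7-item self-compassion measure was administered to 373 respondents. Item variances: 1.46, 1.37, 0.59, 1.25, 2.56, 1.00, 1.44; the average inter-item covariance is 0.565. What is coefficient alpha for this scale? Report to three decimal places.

coefficient alpha = 0.829

Σσᵢ² = 1.46 + 1.37 + 0.59 + 1.25 + 2.56 + 1.00 + 1.44 = 9.67
Sum of the 21 distinct covariances = 21 × 0.565 = 11.865
σ²_T = Σσᵢ² + 2·Σcov = 9.67 + 2 × 11.865 = 33.400
α = (7/6)·(1 − 9.67/33.400) = 0.829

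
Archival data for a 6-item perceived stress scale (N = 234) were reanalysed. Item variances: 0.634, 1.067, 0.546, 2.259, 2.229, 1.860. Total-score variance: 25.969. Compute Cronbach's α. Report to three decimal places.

Cronbach's α = 0.803

Σσᵢ² = 0.634 + 1.067 + 0.546 + 2.259 + 2.229 + 1.860 = 8.595
α = (k/(k−1))·(1 − Σσᵢ²/σ²_total) = (6/5)·(1 − 8.595/25.969) = 0.803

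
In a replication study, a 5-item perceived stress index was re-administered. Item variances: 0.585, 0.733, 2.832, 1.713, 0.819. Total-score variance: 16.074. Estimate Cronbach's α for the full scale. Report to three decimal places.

α = 0.730

sum of item variances = 0.585 + 0.733 + 2.832 + 1.713 + 0.819 = 6.682
α = (k/(k−1))·(1 − sum of item variances/Var(T)) = (5/4)·(1 − 6.682/16.074) = 0.730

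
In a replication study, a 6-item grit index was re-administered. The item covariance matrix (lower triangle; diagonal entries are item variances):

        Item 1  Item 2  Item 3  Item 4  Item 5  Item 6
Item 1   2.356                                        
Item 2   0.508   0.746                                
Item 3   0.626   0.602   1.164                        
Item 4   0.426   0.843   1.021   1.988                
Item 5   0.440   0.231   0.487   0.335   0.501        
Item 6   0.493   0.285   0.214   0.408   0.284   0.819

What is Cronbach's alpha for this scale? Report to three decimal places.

Σσ²ᵢ = 2.356 + 0.746 + 1.164 + 1.988 + 0.501 + 0.819 = 7.574
Σ_{i<j} σ_ij = 7.203
Var(T) = 7.574 + 2 × 7.203 = 21.980
α = (k/(k−1))·(1 − Σσ²ᵢ/Var(T)) = (6/5)·(1 − 7.574/21.980) = 0.786

α = 0.786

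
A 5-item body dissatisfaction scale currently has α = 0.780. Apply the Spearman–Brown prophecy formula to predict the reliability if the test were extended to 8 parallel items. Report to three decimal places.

predicted reliability = 0.850

Length factor m = 8/5 = 1.6000
α' = m·α / (1 + (m−1)·α)
   = 8/5 × 0.780 / (1 + (8/5 − 1) × 0.780)
   = 1.2480 / 1.4680 = 0.850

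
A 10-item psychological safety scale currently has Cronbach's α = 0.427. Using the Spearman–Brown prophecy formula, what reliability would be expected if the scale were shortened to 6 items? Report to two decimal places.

predicted reliability = 0.31

Length factor m = 6/10 = 0.6000
α' = m·α / (1 − (1−m)·α)
   = 6/10 × 0.427 / (1 − (1 − 6/10) × 0.427)
   = 0.2562 / 0.8292 = 0.31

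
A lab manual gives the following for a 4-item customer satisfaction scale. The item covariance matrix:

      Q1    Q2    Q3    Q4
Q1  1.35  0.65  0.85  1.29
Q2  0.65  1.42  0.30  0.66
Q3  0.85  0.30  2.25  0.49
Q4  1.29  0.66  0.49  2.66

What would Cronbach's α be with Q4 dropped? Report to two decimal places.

Remaining items: Q1, Q2, Q3 (k = 3).
Σσᵢ² = 1.35 + 1.42 + 2.25 = 5.02
Var(T) = 5.02 + 2 × 1.80 = 8.62
α (item deleted) = (3/2)·(1 − 5.02/8.62) = 0.63

α = 0.63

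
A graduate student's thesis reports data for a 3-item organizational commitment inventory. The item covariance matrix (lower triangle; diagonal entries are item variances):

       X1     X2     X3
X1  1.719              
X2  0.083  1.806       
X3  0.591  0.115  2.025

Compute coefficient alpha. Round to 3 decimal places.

Σσ²ᵢ = 1.719 + 1.806 + 2.025 = 5.550
Σ_{i<j} σ_ij = 0.789
σ²_total = 5.550 + 2 × 0.789 = 7.128
α = (k/(k−1))·(1 − Σσ²ᵢ/σ²_total) = (3/2)·(1 − 5.550/7.128) = 0.332

coefficient alpha = 0.332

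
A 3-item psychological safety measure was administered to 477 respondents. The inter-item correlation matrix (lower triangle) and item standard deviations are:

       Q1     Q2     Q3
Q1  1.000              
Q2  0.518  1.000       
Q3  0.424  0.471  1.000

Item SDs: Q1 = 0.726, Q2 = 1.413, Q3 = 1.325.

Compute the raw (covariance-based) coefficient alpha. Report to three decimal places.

Σσ²ᵢ = 0.726² + 1.413² + 1.325² = 4.2793
Covariances σ_ij = r_ij · s_i · s_j:
  σ(Q1,Q2) = 0.518 × 0.726 × 1.413 = 0.5314
  σ(Q1,Q3) = 0.424 × 0.726 × 1.325 = 0.4079
  σ(Q2,Q3) = 0.471 × 1.413 × 1.325 = 0.8818
σ²_T = Σσ²ᵢ + 2·Σσ_ij = 4.2793 + 2 × 1.8211 = 7.9215
α = (3/2)·(1 − 4.2793/7.9215) = 0.690

α = 0.690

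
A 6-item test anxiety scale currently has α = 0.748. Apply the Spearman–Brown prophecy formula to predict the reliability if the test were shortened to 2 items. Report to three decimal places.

Length factor m = 2/6 = 0.3333
α' = m·α / (1 − (1−m)·α)
   = 2/6 × 0.748 / (1 − (1 − 2/6) × 0.748)
   = 0.2493 / 0.5013 = 0.497

predicted reliability = 0.497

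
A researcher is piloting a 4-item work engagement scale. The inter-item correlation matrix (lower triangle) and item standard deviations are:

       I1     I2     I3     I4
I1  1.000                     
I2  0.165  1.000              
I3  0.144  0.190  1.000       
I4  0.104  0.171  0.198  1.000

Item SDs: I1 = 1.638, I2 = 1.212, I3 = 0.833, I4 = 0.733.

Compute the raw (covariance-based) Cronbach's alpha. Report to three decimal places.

Σσ²ᵢ = 1.638² + 1.212² + 0.833² + 0.733² = 5.3832
Covariances σ_ij = r_ij · s_i · s_j:
  σ(I1,I2) = 0.165 × 1.638 × 1.212 = 0.3276
  σ(I1,I3) = 0.144 × 1.638 × 0.833 = 0.1965
  σ(I1,I4) = 0.104 × 1.638 × 0.733 = 0.1249
  σ(I2,I3) = 0.190 × 1.212 × 0.833 = 0.1918
  σ(I2,I4) = 0.171 × 1.212 × 0.733 = 0.1519
  σ(I3,I4) = 0.198 × 0.833 × 0.733 = 0.1209
σ²_T = Σσ²ᵢ + 2·Σσ_ij = 5.3832 + 2 × 1.1136 = 7.6104
α = (4/3)·(1 − 5.3832/7.6104) = 0.390

Cronbach's alpha = 0.390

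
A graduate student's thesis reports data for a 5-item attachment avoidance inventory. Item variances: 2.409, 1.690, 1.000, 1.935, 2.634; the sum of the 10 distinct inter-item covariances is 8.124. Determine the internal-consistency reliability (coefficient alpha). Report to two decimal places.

α = 0.78

Σσ²ᵢ = 2.409 + 1.690 + 1.000 + 1.935 + 2.634 = 9.668
Sum of distinct covariances = 8.124
total variance = Σσ²ᵢ + 2·Σcov = 9.668 + 2 × 8.124 = 25.916
α = (5/4)·(1 − 9.668/25.916) = 0.78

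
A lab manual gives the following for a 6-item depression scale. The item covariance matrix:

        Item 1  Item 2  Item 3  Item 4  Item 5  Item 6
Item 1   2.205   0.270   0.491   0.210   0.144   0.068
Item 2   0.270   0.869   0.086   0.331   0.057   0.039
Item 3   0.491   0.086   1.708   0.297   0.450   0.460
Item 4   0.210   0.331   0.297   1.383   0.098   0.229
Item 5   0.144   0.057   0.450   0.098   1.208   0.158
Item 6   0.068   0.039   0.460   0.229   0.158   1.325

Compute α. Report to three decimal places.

ΣVar(i) = 2.205 + 0.869 + 1.708 + 1.383 + 1.208 + 1.325 = 8.698
Σ_{i<j} σ_ij = 3.388
total variance = 8.698 + 2 × 3.388 = 15.474
α = (k/(k−1))·(1 − ΣVar(i)/total variance) = (6/5)·(1 − 8.698/15.474) = 0.525

α = 0.525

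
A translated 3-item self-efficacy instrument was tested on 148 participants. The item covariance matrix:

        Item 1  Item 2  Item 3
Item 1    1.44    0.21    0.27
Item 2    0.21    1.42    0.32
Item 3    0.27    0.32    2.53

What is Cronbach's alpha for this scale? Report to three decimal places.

ΣVar(i) = 1.44 + 1.42 + 2.53 = 5.39
Sum of the distinct covariances = 0.80
Var(T) = 5.39 + 2 × 0.80 = 6.99
α = (k/(k−1))·(1 − ΣVar(i)/Var(T)) = (3/2)·(1 − 5.39/6.99) = 0.343

Cronbach's alpha = 0.343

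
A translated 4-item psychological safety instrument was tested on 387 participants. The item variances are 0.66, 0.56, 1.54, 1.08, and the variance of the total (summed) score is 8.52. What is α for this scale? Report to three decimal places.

α = 0.732

Σσᵢ² = 0.66 + 0.56 + 1.54 + 1.08 = 3.84
α = (k/(k−1))·(1 − Σσᵢ²/σ²_total) = (4/3)·(1 − 3.84/8.52) = 0.732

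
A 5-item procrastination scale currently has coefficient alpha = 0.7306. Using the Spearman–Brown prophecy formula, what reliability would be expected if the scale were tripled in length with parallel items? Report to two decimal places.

predicted reliability = 0.89

Length factor m = 3
α' = m·α / (1 + (m−1)·α)
   = 3 × 0.7306 / (1 + (3 − 1) × 0.7306)
   = 2.1918 / 2.4612 = 0.89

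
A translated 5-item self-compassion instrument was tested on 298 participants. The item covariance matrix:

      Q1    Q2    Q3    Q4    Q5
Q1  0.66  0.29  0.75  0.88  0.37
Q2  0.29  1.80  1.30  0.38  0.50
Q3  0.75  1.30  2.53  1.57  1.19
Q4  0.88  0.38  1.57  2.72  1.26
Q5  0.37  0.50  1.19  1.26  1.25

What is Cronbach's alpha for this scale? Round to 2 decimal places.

sum of item variances = 0.66 + 1.80 + 2.53 + 2.72 + 1.25 = 8.96
Sum of the distinct covariances = 8.49
σ²_total = 8.96 + 2 × 8.49 = 25.94
α = (k/(k−1))·(1 − sum of item variances/σ²_total) = (5/4)·(1 − 8.96/25.94) = 0.82

Cronbach's alpha = 0.82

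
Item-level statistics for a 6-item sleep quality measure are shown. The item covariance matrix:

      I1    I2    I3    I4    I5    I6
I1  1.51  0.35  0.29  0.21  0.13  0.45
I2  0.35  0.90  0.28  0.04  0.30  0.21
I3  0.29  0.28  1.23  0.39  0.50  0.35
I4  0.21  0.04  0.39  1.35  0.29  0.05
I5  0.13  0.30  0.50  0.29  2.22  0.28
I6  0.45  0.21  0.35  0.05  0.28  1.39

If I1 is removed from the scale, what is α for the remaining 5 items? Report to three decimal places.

α = 0.539

Remaining items: I2, I3, I4, I5, I6 (k = 5).
sum of item variances = 0.90 + 1.23 + 1.35 + 2.22 + 1.39 = 7.09
σ²_total = 7.09 + 2 × 2.69 = 12.47
α (item deleted) = (5/4)·(1 − 7.09/12.47) = 0.539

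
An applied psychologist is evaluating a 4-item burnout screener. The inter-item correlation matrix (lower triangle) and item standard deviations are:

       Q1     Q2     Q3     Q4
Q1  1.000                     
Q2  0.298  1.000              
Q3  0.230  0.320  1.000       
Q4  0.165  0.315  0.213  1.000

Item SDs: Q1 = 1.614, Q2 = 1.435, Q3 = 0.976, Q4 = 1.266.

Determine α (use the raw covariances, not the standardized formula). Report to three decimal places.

α = 0.567

Σσ²ᵢ = 1.614² + 1.435² + 0.976² + 1.266² = 7.2196
Covariances σ_ij = r_ij · s_i · s_j:
  σ(Q1,Q2) = 0.298 × 1.614 × 1.435 = 0.6902
  σ(Q1,Q3) = 0.230 × 1.614 × 0.976 = 0.3623
  σ(Q1,Q4) = 0.165 × 1.614 × 1.266 = 0.3371
  σ(Q2,Q3) = 0.320 × 1.435 × 0.976 = 0.4482
  σ(Q2,Q4) = 0.315 × 1.435 × 1.266 = 0.5723
  σ(Q3,Q4) = 0.213 × 0.976 × 1.266 = 0.2632
σ²_T = Σσ²ᵢ + 2·Σσ_ij = 7.2196 + 2 × 2.6733 = 12.5662
α = (4/3)·(1 − 7.2196/12.5662) = 0.567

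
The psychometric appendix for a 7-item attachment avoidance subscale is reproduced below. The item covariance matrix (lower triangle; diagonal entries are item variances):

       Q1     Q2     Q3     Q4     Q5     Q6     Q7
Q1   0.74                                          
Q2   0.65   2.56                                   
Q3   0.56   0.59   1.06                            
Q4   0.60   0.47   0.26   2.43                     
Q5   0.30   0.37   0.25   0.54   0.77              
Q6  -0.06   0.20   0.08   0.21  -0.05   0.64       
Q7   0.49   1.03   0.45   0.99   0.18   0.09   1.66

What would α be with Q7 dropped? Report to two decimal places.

Remaining items: Q1, Q2, Q3, Q4, Q5, Q6 (k = 6).
ΣVar(i) = 0.74 + 2.56 + 1.06 + 2.43 + 0.77 + 0.64 = 8.20
σ²_total = 8.20 + 2 × 4.97 = 18.14
α (item deleted) = (6/5)·(1 − 8.20/18.14) = 0.66

α = 0.66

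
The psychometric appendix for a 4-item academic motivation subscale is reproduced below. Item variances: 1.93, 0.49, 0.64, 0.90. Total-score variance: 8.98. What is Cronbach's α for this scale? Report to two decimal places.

Cronbach's α = 0.75

Σσᵢ² = 1.93 + 0.49 + 0.64 + 0.90 = 3.96
α = (k/(k−1))·(1 − Σσᵢ²/total variance) = (4/3)·(1 − 3.96/8.98) = 0.75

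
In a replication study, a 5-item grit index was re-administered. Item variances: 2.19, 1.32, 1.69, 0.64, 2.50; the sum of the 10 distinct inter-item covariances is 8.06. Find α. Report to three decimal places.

α = 0.824

ΣVar(i) = 2.19 + 1.32 + 1.69 + 0.64 + 2.50 = 8.34
Sum of distinct covariances = 8.06
σ²_total = ΣVar(i) + 2·Σcov = 8.34 + 2 × 8.06 = 24.46
α = (5/4)·(1 − 8.34/24.46) = 0.824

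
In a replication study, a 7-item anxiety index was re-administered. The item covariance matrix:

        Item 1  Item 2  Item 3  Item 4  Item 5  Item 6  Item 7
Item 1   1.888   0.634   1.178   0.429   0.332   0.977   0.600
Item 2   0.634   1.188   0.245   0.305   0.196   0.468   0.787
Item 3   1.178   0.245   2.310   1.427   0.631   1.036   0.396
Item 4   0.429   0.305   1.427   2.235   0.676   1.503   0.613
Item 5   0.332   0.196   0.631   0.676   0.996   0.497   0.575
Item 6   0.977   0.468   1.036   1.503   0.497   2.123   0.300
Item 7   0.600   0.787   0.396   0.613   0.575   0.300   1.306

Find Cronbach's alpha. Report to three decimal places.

α = 0.812

Σσᵢ² = 1.888 + 1.188 + 2.310 + 2.235 + 0.996 + 2.123 + 1.306 = 12.046
Sum of the distinct covariances = 13.805
σ²_T = 12.046 + 2 × 13.805 = 39.656
α = (k/(k−1))·(1 − Σσᵢ²/σ²_T) = (7/6)·(1 − 12.046/39.656) = 0.812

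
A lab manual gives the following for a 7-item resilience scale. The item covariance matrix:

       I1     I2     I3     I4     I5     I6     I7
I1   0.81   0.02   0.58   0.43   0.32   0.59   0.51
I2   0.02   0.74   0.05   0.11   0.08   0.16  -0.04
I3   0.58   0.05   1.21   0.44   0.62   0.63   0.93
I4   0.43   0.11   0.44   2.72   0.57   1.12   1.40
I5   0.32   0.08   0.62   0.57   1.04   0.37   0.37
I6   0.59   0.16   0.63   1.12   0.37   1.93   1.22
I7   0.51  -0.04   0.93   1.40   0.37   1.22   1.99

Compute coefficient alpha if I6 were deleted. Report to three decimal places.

coefficient alpha = 0.720

Remaining items: I1, I2, I3, I4, I5, I7 (k = 6).
ΣVar(i) = 0.81 + 0.74 + 1.21 + 2.72 + 1.04 + 1.99 = 8.51
Var(T) = 8.51 + 2 × 6.39 = 21.29
α (item deleted) = (6/5)·(1 − 8.51/21.29) = 0.720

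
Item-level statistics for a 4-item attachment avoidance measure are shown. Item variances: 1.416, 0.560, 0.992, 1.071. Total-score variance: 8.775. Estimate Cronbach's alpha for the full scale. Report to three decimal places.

α = 0.720

Σσ²ᵢ = 1.416 + 0.560 + 0.992 + 1.071 = 4.039
α = (k/(k−1))·(1 − Σσ²ᵢ/σ²_total) = (4/3)·(1 − 4.039/8.775) = 0.720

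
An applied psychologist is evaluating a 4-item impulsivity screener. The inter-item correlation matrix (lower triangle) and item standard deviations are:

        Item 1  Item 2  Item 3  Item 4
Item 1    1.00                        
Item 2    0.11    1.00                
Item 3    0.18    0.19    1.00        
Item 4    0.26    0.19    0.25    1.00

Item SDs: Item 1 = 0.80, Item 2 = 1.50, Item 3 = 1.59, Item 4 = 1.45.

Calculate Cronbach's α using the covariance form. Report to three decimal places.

Σσ²ᵢ = 0.80² + 1.50² + 1.59² + 1.45² = 7.5206
Covariances σ_ij = r_ij · s_i · s_j:
  σ(Item 1,Item 2) = 0.11 × 0.80 × 1.50 = 0.1320
  σ(Item 1,Item 3) = 0.18 × 0.80 × 1.59 = 0.2290
  σ(Item 1,Item 4) = 0.26 × 0.80 × 1.45 = 0.3016
  σ(Item 2,Item 3) = 0.19 × 1.50 × 1.59 = 0.4532
  σ(Item 2,Item 4) = 0.19 × 1.50 × 1.45 = 0.4133
  σ(Item 3,Item 4) = 0.25 × 1.59 × 1.45 = 0.5764
σ²_T = Σσ²ᵢ + 2·Σσ_ij = 7.5206 + 2 × 2.1055 = 11.7316
α = (4/3)·(1 − 7.5206/11.7316) = 0.479

Cronbach's α = 0.479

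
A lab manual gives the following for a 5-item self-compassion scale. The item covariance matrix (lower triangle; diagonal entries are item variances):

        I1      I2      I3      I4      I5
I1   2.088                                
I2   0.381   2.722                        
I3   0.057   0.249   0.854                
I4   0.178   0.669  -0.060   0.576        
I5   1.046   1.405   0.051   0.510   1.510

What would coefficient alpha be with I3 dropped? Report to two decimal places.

coefficient alpha = 0.73

Remaining items: I1, I2, I4, I5 (k = 4).
Σσᵢ² = 2.088 + 2.722 + 0.576 + 1.510 = 6.896
total variance = 6.896 + 2 × 4.189 = 15.274
α (item deleted) = (4/3)·(1 − 6.896/15.274) = 0.73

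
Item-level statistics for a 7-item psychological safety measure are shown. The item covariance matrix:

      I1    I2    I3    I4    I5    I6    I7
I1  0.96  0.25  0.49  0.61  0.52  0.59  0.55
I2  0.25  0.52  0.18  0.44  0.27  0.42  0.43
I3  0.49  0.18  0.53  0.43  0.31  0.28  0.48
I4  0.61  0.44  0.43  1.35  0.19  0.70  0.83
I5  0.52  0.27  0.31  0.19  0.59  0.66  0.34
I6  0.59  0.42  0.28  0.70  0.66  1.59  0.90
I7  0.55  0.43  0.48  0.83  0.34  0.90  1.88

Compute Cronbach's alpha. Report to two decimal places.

Cronbach's alpha = 0.85

sum of item variances = 0.96 + 0.52 + 0.53 + 1.35 + 0.59 + 1.59 + 1.88 = 7.42
Σ_{i<j} σ_ij = 9.87
total variance = 7.42 + 2 × 9.87 = 27.16
α = (k/(k−1))·(1 − sum of item variances/total variance) = (7/6)·(1 − 7.42/27.16) = 0.85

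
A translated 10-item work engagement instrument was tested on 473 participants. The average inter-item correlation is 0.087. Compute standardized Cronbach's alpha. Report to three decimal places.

Standardized α = k·r̄ / (1 + (k−1)·r̄) = 10 × 0.087 / (1 + 9 × 0.087)
  = 0.8700 / 1.7830 = 0.488

standardized Cronbach's alpha = 0.488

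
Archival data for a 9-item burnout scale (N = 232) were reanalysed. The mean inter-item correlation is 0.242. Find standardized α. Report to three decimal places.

standardized α = 0.742

Standardized α = k·r̄ / (1 + (k−1)·r̄) = 9 × 0.242 / (1 + 8 × 0.242)
  = 2.1780 / 2.9360 = 0.742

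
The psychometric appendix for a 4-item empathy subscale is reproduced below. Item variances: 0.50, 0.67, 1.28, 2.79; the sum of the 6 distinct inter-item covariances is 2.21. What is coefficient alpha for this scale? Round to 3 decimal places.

α = 0.610

Σσᵢ² = 0.50 + 0.67 + 1.28 + 2.79 = 5.24
Sum of distinct covariances = 2.21
σ²_total = Σσᵢ² + 2·Σcov = 5.24 + 2 × 2.21 = 9.66
α = (4/3)·(1 − 5.24/9.66) = 0.610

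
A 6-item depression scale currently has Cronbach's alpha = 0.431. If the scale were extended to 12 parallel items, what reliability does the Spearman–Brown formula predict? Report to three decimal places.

Length factor m = 12/6 = 2.0000
α' = m·α / (1 + (m−1)·α)
   = 12/6 × 0.431 / (1 + (12/6 − 1) × 0.431)
   = 0.8620 / 1.4310 = 0.602

predicted reliability = 0.602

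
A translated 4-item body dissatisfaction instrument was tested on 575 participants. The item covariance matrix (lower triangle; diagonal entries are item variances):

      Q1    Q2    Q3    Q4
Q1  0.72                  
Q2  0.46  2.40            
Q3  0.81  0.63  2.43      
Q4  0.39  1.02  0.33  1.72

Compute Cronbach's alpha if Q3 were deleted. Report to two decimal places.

α = 0.65

Remaining items: Q1, Q2, Q4 (k = 3).
Σσᵢ² = 0.72 + 2.40 + 1.72 = 4.84
σ²_T = 4.84 + 2 × 1.87 = 8.58
α (item deleted) = (3/2)·(1 − 4.84/8.58) = 0.65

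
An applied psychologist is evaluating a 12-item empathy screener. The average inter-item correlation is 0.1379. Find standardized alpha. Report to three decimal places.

Standardized α = k·r̄ / (1 + (k−1)·r̄) = 12 × 0.1379 / (1 + 11 × 0.1379)
  = 1.6548 / 2.5169 = 0.657

standardized alpha = 0.657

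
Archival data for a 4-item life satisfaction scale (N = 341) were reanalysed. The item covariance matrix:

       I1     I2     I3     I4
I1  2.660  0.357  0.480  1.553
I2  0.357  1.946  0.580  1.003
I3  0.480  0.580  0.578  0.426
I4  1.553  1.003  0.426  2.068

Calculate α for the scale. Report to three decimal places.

Σσᵢ² = 2.660 + 1.946 + 0.578 + 2.068 = 7.252
Σ_{i<j} σ_ij = 4.399
Var(T) = 7.252 + 2 × 4.399 = 16.050
α = (k/(k−1))·(1 − Σσᵢ²/Var(T)) = (4/3)·(1 − 7.252/16.050) = 0.731

α = 0.731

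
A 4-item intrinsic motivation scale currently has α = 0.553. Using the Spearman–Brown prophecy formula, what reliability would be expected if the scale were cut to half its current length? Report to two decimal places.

predicted reliability = 0.38

Length factor m = 1/2
α' = m·α / (1 − (1−m)·α)
   = 1/2 × 0.553 / (1 − (1 − 1/2) × 0.553)
   = 0.2765 / 0.7235 = 0.38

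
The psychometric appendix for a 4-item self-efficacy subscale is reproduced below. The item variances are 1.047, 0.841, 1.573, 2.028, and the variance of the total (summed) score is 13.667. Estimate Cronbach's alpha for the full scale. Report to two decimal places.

Cronbach's alpha = 0.80

ΣVar(i) = 1.047 + 0.841 + 1.573 + 2.028 = 5.489
α = (k/(k−1))·(1 − ΣVar(i)/Var(T)) = (4/3)·(1 − 5.489/13.667) = 0.80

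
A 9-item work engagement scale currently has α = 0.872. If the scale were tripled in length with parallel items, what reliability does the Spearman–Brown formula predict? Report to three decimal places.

predicted reliability = 0.953

Length factor m = 3
α' = m·α / (1 + (m−1)·α)
   = 3 × 0.872 / (1 + (3 − 1) × 0.872)
   = 2.6160 / 2.7440 = 0.953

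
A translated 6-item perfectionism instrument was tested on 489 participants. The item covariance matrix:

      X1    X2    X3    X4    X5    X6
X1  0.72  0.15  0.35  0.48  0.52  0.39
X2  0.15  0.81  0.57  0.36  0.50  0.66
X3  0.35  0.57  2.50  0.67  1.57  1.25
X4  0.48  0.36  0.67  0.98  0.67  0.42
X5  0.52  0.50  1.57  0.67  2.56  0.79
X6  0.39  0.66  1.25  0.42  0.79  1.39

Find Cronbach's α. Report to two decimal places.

Cronbach's α = 0.81

Σσᵢ² = 0.72 + 0.81 + 2.50 + 0.98 + 2.56 + 1.39 = 8.96
Sum of off-diagonal covariances = 9.35
Var(T) = 8.96 + 2 × 9.35 = 27.66
α = (k/(k−1))·(1 − Σσᵢ²/Var(T)) = (6/5)·(1 − 8.96/27.66) = 0.81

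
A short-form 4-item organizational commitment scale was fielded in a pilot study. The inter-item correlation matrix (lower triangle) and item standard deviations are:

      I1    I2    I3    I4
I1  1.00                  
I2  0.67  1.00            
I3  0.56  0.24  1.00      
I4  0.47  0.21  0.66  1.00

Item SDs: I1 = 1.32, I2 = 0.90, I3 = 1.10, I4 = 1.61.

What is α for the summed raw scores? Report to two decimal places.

Σσ²ᵢ = 1.32² + 0.90² + 1.10² + 1.61² = 6.3545
Covariances σ_ij = r_ij · s_i · s_j:
  σ(I1,I2) = 0.67 × 1.32 × 0.90 = 0.7960
  σ(I1,I3) = 0.56 × 1.32 × 1.10 = 0.8131
  σ(I1,I4) = 0.47 × 1.32 × 1.61 = 0.9988
  σ(I2,I3) = 0.24 × 0.90 × 1.10 = 0.2376
  σ(I2,I4) = 0.21 × 0.90 × 1.61 = 0.3043
  σ(I3,I4) = 0.66 × 1.10 × 1.61 = 1.1689
σ²_T = Σσ²ᵢ + 2·Σσ_ij = 6.3545 + 2 × 4.3187 = 14.9919
α = (4/3)·(1 − 6.3545/14.9919) = 0.77

α = 0.77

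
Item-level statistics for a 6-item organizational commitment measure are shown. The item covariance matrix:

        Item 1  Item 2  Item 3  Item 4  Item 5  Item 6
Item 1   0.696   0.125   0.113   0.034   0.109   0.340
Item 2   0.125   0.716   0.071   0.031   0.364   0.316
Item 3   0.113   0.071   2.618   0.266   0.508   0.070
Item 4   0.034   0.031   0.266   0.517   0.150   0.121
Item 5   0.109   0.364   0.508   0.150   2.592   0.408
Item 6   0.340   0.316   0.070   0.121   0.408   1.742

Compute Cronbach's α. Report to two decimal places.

Σσᵢ² = 0.696 + 0.716 + 2.618 + 0.517 + 2.592 + 1.742 = 8.881
Σ_{i<j} σ_ij = 3.026
total variance = 8.881 + 2 × 3.026 = 14.933
α = (k/(k−1))·(1 − Σσᵢ²/total variance) = (6/5)·(1 − 8.881/14.933) = 0.49

α = 0.49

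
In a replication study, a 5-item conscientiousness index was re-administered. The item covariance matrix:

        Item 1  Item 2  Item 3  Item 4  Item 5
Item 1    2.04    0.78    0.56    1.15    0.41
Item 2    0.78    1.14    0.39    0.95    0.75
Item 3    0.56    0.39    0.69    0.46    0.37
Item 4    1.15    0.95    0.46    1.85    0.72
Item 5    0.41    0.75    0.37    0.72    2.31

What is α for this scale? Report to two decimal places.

α = 0.77

sum of item variances = 2.04 + 1.14 + 0.69 + 1.85 + 2.31 = 8.03
Sum of off-diagonal covariances = 6.54
σ²_total = 8.03 + 2 × 6.54 = 21.11
α = (k/(k−1))·(1 − sum of item variances/σ²_total) = (5/4)·(1 − 8.03/21.11) = 0.77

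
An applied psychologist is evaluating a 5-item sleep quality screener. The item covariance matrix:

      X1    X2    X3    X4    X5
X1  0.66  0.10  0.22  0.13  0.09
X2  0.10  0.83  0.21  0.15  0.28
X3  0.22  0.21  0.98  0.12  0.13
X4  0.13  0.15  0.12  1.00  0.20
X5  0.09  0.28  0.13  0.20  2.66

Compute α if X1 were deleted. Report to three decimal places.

Remaining items: X2, X3, X4, X5 (k = 4).
sum of item variances = 0.83 + 0.98 + 1.00 + 2.66 = 5.47
total variance = 5.47 + 2 × 1.09 = 7.65
α (item deleted) = (4/3)·(1 − 5.47/7.65) = 0.380

α = 0.380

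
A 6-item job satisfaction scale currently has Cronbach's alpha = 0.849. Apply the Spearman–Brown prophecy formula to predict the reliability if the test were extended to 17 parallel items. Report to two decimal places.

predicted reliability = 0.94

Length factor m = 17/6 = 2.8333
α' = m·α / (1 + (m−1)·α)
   = 17/6 × 0.849 / (1 + (17/6 − 1) × 0.849)
   = 2.4055 / 2.5565 = 0.94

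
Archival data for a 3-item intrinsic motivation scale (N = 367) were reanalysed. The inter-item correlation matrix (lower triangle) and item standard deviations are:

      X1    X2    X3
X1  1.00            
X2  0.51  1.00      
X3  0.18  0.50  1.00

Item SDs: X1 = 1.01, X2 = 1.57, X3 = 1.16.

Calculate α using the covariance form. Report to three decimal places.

α = 0.666

Σσ²ᵢ = 1.01² + 1.57² + 1.16² = 4.8306
Covariances σ_ij = r_ij · s_i · s_j:
  σ(X1,X2) = 0.51 × 1.01 × 1.57 = 0.8087
  σ(X1,X3) = 0.18 × 1.01 × 1.16 = 0.2109
  σ(X2,X3) = 0.50 × 1.57 × 1.16 = 0.9106
σ²_T = Σσ²ᵢ + 2·Σσ_ij = 4.8306 + 2 × 1.9302 = 8.6910
α = (3/2)·(1 − 4.8306/8.6910) = 0.666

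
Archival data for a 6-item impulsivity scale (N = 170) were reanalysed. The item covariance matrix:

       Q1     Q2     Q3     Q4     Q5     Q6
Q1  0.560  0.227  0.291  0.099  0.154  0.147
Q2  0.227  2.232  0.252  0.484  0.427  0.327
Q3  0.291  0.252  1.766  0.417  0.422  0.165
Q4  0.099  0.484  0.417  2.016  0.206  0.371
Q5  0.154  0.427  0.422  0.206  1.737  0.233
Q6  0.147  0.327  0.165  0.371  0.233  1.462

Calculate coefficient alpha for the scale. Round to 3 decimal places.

Σσ²ᵢ = 0.560 + 2.232 + 1.766 + 2.016 + 1.737 + 1.462 = 9.773
Σ_{i<j} σ_ij = 4.222
σ²_T = 9.773 + 2 × 4.222 = 18.217
α = (k/(k−1))·(1 − Σσ²ᵢ/σ²_T) = (6/5)·(1 − 9.773/18.217) = 0.556

coefficient alpha = 0.556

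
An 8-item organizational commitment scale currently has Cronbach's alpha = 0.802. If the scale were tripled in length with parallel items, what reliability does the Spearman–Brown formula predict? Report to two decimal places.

predicted reliability = 0.92

Length factor m = 3
α' = m·α / (1 + (m−1)·α)
   = 3 × 0.802 / (1 + (3 − 1) × 0.802)
   = 2.4060 / 2.6040 = 0.92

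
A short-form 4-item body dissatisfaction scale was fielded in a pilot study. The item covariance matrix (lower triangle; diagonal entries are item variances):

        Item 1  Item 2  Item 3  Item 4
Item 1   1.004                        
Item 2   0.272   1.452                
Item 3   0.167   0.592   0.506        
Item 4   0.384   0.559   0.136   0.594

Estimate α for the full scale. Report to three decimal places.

Σσ²ᵢ = 1.004 + 1.452 + 0.506 + 0.594 = 3.556
Sum of off-diagonal covariances = 2.110
Var(T) = 3.556 + 2 × 2.110 = 7.776
α = (k/(k−1))·(1 − Σσ²ᵢ/Var(T)) = (4/3)·(1 − 3.556/7.776) = 0.724

α = 0.724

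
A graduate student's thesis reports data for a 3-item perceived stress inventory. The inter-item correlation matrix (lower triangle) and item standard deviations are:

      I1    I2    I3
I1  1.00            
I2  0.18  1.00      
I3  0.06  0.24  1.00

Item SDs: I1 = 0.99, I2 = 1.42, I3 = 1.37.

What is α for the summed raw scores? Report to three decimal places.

Σσ²ᵢ = 0.99² + 1.42² + 1.37² = 4.8734
Covariances σ_ij = r_ij · s_i · s_j:
  σ(I1,I2) = 0.18 × 0.99 × 1.42 = 0.2530
  σ(I1,I3) = 0.06 × 0.99 × 1.37 = 0.0814
  σ(I2,I3) = 0.24 × 1.42 × 1.37 = 0.4669
σ²_T = Σσ²ᵢ + 2·Σσ_ij = 4.8734 + 2 × 0.8013 = 6.4760
α = (3/2)·(1 − 4.8734/6.4760) = 0.371

α = 0.371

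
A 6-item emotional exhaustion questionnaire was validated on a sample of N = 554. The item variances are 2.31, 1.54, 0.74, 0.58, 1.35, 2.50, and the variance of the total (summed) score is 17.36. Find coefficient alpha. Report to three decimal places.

Σσ²ᵢ = 2.31 + 1.54 + 0.74 + 0.58 + 1.35 + 2.50 = 9.02
α = (k/(k−1))·(1 − Σσ²ᵢ/σ²_total) = (6/5)·(1 − 9.02/17.36) = 0.576

coefficient alpha = 0.576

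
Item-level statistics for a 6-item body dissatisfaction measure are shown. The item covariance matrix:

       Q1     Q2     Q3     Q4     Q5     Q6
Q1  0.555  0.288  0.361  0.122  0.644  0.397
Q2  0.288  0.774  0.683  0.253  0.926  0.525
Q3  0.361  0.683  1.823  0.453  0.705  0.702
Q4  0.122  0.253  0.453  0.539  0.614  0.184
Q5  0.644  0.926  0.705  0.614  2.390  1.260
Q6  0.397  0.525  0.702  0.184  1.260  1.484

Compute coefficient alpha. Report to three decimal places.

α = 0.819

ΣVar(i) = 0.555 + 0.774 + 1.823 + 0.539 + 2.390 + 1.484 = 7.565
Sum of off-diagonal covariances = 8.117
total variance = 7.565 + 2 × 8.117 = 23.799
α = (k/(k−1))·(1 − ΣVar(i)/total variance) = (6/5)·(1 − 7.565/23.799) = 0.819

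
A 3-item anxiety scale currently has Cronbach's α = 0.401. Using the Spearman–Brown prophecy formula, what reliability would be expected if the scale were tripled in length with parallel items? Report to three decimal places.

Length factor m = 3
α' = m·α / (1 + (m−1)·α)
   = 3 × 0.401 / (1 + (3 − 1) × 0.401)
   = 1.2030 / 1.8020 = 0.668

predicted reliability = 0.668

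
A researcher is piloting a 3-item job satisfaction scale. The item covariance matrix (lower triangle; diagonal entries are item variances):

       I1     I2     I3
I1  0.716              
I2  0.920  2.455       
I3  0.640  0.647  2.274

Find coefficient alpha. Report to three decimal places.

α = 0.672

Σσᵢ² = 0.716 + 2.455 + 2.274 = 5.445
Sum of the distinct covariances = 2.207
σ²_total = 5.445 + 2 × 2.207 = 9.859
α = (k/(k−1))·(1 − Σσᵢ²/σ²_total) = (3/2)·(1 − 5.445/9.859) = 0.672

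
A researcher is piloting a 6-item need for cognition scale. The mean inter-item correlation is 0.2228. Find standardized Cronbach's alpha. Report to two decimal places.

Standardized α = k·r̄ / (1 + (k−1)·r̄) = 6 × 0.2228 / (1 + 5 × 0.2228)
  = 1.3368 / 2.1140 = 0.63

α = 0.63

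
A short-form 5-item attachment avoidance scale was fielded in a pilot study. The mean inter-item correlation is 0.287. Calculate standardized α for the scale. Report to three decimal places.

standardized α = 0.668

Standardized α = k·r̄ / (1 + (k−1)·r̄) = 5 × 0.287 / (1 + 4 × 0.287)
  = 1.4350 / 2.1480 = 0.668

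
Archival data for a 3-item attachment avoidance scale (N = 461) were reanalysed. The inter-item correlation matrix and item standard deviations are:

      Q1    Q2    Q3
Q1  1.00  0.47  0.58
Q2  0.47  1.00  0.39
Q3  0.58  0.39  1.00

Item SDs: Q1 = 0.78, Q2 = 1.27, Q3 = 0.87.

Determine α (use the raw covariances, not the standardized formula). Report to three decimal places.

Σσ²ᵢ = 0.78² + 1.27² + 0.87² = 2.9782
Covariances σ_ij = r_ij · s_i · s_j:
  σ(Q1,Q2) = 0.47 × 0.78 × 1.27 = 0.4656
  σ(Q1,Q3) = 0.58 × 0.78 × 0.87 = 0.3936
  σ(Q2,Q3) = 0.39 × 1.27 × 0.87 = 0.4309
σ²_T = Σσ²ᵢ + 2·Σσ_ij = 2.9782 + 2 × 1.2901 = 5.5584
α = (3/2)·(1 − 2.9782/5.5584) = 0.696

α = 0.696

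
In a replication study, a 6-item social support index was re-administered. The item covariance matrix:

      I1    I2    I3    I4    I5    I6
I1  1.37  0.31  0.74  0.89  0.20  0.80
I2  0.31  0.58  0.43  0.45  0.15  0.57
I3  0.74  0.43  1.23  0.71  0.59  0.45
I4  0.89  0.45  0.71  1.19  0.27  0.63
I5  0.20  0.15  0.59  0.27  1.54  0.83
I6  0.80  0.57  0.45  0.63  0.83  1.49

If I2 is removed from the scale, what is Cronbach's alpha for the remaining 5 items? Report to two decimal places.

α = 0.80

Remaining items: I1, I3, I4, I5, I6 (k = 5).
sum of item variances = 1.37 + 1.23 + 1.19 + 1.54 + 1.49 = 6.82
total variance = 6.82 + 2 × 6.11 = 19.04
α (item deleted) = (5/4)·(1 − 6.82/19.04) = 0.80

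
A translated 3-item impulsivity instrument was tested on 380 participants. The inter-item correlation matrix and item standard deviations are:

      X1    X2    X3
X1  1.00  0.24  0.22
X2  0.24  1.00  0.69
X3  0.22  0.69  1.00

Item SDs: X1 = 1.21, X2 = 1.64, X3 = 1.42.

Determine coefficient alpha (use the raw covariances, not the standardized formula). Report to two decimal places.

α = 0.67

Σσ²ᵢ = 1.21² + 1.64² + 1.42² = 6.1701
Covariances σ_ij = r_ij · s_i · s_j:
  σ(X1,X2) = 0.24 × 1.21 × 1.64 = 0.4763
  σ(X1,X3) = 0.22 × 1.21 × 1.42 = 0.3780
  σ(X2,X3) = 0.69 × 1.64 × 1.42 = 1.6069
σ²_T = Σσ²ᵢ + 2·Σσ_ij = 6.1701 + 2 × 2.4612 = 11.0925
α = (3/2)·(1 − 6.1701/11.0925) = 0.67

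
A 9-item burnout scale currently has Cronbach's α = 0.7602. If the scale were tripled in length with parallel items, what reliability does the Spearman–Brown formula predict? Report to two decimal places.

Length factor m = 3
α' = m·α / (1 + (m−1)·α)
   = 3 × 0.7602 / (1 + (3 − 1) × 0.7602)
   = 2.2806 / 2.5204 = 0.90

predicted reliability = 0.90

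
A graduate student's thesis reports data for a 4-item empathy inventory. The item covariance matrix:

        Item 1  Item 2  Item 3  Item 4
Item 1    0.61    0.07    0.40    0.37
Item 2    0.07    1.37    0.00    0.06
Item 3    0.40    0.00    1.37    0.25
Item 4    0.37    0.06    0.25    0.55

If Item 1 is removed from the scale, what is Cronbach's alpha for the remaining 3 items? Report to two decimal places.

α = 0.24

Remaining items: Item 2, Item 3, Item 4 (k = 3).
sum of item variances = 1.37 + 1.37 + 0.55 = 3.29
total variance = 3.29 + 2 × 0.31 = 3.91
α (item deleted) = (3/2)·(1 − 3.29/3.91) = 0.24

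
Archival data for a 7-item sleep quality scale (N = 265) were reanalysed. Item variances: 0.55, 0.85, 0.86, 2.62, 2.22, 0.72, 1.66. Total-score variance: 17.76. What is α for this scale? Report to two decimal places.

Σσᵢ² = 0.55 + 0.85 + 0.86 + 2.62 + 2.22 + 0.72 + 1.66 = 9.48
α = (k/(k−1))·(1 − Σσᵢ²/Var(T)) = (7/6)·(1 − 9.48/17.76) = 0.54

α = 0.54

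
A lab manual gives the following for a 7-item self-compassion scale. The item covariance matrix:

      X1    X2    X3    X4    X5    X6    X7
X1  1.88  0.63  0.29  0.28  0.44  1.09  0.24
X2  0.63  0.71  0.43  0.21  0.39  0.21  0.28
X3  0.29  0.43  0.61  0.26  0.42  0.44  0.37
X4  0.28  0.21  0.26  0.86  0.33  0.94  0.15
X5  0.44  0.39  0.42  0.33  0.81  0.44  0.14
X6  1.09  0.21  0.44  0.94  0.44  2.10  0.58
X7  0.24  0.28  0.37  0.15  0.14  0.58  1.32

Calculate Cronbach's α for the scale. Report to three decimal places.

α = 0.786

Σσ²ᵢ = 1.88 + 0.71 + 0.61 + 0.86 + 0.81 + 2.10 + 1.32 = 8.29
Σ_{i<j} σ_ij = 8.56
Var(T) = 8.29 + 2 × 8.56 = 25.41
α = (k/(k−1))·(1 − Σσ²ᵢ/Var(T)) = (7/6)·(1 − 8.29/25.41) = 0.786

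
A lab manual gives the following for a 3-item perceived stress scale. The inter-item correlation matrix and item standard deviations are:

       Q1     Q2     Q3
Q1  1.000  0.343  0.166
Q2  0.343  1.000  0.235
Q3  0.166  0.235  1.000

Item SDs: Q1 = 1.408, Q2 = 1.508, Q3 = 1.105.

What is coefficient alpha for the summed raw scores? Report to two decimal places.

Σσ²ᵢ = 1.408² + 1.508² + 1.105² = 5.4776
Covariances σ_ij = r_ij · s_i · s_j:
  σ(Q1,Q2) = 0.343 × 1.408 × 1.508 = 0.7283
  σ(Q1,Q3) = 0.166 × 1.408 × 1.105 = 0.2583
  σ(Q2,Q3) = 0.235 × 1.508 × 1.105 = 0.3916
σ²_T = Σσ²ᵢ + 2·Σσ_ij = 5.4776 + 2 × 1.3782 = 8.2340
α = (3/2)·(1 − 5.4776/8.2340) = 0.50

coefficient alpha = 0.50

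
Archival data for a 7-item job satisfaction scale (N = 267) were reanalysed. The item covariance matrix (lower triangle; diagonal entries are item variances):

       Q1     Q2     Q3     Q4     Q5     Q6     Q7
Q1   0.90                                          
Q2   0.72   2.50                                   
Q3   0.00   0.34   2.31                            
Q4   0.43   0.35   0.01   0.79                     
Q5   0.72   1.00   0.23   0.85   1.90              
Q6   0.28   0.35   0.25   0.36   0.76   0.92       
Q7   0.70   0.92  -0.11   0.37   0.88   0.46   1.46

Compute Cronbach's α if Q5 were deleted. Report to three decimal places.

Remaining items: Q1, Q2, Q3, Q4, Q6, Q7 (k = 6).
ΣVar(i) = 0.90 + 2.50 + 2.31 + 0.79 + 0.92 + 1.46 = 8.88
Var(T) = 8.88 + 2 × 5.43 = 19.74
α (item deleted) = (6/5)·(1 − 8.88/19.74) = 0.660

Cronbach's α = 0.660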